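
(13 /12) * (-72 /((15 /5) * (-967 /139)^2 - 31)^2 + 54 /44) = 4429482857826 /3346633325651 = 1.32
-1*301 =-301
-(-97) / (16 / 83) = 8051 / 16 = 503.19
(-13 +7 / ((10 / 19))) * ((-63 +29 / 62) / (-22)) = 11631 / 13640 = 0.85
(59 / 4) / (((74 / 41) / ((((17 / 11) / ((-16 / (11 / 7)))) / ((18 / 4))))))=-41123 / 149184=-0.28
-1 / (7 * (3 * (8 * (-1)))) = 1 / 168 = 0.01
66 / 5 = 13.20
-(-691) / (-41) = -16.85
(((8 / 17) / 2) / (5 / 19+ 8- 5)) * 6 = 228 / 527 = 0.43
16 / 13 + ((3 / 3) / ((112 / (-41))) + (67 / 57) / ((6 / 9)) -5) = -65623 / 27664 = -2.37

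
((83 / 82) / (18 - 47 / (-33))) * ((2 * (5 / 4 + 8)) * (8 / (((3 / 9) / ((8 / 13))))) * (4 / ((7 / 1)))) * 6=116747136 / 2391571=48.82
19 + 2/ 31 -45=-804/ 31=-25.94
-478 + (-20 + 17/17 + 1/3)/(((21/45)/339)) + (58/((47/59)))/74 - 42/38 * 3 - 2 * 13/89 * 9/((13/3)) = -41289472148/2940649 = -14040.94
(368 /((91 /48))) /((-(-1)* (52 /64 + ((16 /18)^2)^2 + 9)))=1854296064 /99700783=18.60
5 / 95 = 1 / 19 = 0.05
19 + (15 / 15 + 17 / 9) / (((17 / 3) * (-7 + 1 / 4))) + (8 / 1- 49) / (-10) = 317047 / 13770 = 23.02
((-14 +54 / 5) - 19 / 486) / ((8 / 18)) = -7871 / 1080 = -7.29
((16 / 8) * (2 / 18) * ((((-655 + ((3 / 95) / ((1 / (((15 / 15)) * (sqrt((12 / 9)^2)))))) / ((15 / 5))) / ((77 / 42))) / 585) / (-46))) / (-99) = -373342 / 12527883225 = -0.00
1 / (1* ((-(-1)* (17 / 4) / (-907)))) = -3628 / 17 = -213.41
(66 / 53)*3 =198 / 53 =3.74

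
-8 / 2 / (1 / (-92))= 368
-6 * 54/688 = -81/172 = -0.47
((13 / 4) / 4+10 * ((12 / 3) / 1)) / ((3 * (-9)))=-653 / 432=-1.51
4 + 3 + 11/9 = 74/9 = 8.22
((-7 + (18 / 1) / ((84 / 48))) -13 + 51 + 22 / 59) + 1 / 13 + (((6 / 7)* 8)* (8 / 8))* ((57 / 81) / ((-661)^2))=881139687710 / 21112459641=41.74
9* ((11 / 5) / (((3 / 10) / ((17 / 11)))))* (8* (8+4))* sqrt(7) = 9792* sqrt(7) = 25907.20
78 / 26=3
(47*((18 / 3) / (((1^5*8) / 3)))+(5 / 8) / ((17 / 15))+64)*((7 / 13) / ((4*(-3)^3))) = -162127 / 190944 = -0.85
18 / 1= 18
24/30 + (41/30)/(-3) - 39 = -3479/90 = -38.66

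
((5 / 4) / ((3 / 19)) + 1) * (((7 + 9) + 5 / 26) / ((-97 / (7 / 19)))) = -315329 / 575016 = -0.55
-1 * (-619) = 619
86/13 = 6.62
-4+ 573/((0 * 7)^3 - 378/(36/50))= -891/175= -5.09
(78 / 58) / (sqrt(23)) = 39* sqrt(23) / 667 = 0.28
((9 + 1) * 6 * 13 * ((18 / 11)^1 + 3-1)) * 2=62400 / 11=5672.73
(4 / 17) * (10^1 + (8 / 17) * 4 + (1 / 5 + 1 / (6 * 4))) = 24733 / 8670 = 2.85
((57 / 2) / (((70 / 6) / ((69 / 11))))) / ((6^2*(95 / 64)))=552 / 1925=0.29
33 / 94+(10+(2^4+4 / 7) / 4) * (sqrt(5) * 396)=33 / 94+39204 * sqrt(5) / 7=12523.61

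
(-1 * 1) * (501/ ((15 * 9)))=-167/ 45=-3.71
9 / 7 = 1.29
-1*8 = -8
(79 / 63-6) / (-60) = 0.08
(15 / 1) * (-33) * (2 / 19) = -52.11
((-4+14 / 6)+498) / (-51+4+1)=-1489 / 138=-10.79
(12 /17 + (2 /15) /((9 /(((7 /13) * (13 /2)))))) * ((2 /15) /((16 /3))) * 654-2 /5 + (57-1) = 1040231 /15300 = 67.99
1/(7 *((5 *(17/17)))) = 1/35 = 0.03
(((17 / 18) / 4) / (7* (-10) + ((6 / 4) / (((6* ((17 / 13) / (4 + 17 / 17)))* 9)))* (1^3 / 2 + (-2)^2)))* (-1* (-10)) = -578 / 17019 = -0.03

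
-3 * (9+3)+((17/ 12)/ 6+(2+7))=-1927/ 72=-26.76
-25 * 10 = -250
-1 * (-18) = 18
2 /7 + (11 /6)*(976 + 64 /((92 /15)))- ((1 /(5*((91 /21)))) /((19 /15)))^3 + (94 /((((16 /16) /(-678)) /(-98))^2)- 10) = 3020489881013463663257 /7278434709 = 414991684582.75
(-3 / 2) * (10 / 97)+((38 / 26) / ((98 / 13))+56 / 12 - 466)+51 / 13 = -169562987 / 370734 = -457.37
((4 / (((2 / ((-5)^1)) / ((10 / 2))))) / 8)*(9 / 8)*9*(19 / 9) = -4275 / 32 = -133.59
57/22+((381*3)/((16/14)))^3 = 5634112278603/5632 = 1000375049.47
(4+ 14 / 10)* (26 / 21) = 6.69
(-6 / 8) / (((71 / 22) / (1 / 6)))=-11 / 284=-0.04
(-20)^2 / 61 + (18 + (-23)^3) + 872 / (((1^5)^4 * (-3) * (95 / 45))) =-14232667 / 1159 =-12280.13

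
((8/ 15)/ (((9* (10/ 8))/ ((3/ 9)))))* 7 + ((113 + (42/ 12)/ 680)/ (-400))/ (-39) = 67514669/ 572832000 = 0.12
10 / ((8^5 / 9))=0.00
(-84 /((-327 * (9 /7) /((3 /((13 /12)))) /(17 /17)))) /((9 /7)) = 5488 /12753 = 0.43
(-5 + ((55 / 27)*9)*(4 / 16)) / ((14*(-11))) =5 / 1848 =0.00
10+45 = 55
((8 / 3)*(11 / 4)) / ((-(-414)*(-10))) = -11 / 6210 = -0.00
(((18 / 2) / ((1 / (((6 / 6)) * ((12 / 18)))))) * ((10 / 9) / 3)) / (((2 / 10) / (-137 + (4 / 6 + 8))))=-38500 / 27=-1425.93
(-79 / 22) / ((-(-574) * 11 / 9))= -711 / 138908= -0.01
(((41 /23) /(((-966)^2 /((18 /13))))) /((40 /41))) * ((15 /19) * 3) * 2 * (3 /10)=45387 /11780576080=0.00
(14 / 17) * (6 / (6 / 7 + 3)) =196 / 153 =1.28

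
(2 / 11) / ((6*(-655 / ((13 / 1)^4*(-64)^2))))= -116985856 / 21615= -5412.25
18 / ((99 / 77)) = 14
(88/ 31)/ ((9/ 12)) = 352/ 93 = 3.78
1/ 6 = 0.17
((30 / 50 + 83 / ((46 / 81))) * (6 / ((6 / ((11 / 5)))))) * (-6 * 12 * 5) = -13366188 / 115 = -116227.72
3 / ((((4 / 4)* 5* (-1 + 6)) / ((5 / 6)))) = 1 / 10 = 0.10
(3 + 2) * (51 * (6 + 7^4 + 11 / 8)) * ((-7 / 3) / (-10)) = 143298.31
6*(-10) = -60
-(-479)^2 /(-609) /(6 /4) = 458882 /1827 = 251.17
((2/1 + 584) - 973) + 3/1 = -384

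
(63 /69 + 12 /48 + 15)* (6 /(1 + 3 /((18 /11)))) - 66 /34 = 32.29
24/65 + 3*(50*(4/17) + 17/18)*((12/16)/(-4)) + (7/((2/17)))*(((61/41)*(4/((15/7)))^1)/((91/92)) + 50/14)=1621332197/4349280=372.78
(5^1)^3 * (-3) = -375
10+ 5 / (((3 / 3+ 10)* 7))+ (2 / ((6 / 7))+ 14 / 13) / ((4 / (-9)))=9577 / 4004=2.39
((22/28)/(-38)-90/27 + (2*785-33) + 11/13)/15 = 31837643/311220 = 102.30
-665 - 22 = -687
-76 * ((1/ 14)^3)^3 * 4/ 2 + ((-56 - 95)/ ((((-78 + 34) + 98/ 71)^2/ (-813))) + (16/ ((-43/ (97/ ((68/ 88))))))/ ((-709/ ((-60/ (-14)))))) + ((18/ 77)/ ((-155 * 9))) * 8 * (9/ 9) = 20855833981375722488658403/ 307311819712411872339520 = 67.87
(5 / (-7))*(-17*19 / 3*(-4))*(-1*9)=2768.57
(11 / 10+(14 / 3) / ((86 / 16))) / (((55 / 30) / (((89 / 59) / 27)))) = 225971 / 3767445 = 0.06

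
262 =262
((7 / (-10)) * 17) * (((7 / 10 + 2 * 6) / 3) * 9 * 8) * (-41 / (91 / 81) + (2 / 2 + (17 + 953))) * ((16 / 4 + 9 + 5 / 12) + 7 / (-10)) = -14008783768 / 325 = -43103950.06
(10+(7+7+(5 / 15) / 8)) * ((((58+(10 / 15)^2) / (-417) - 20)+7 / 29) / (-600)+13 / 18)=28462500071 / 1567252800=18.16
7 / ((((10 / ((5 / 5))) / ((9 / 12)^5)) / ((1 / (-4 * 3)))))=-567 / 40960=-0.01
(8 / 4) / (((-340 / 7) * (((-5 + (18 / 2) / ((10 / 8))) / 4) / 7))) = -98 / 187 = -0.52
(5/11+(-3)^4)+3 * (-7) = 665/11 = 60.45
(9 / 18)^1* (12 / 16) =3 / 8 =0.38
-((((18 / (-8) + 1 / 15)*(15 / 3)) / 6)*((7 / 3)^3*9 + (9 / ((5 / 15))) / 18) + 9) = 87157 / 432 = 201.75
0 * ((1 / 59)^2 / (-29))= 0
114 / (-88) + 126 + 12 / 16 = 125.45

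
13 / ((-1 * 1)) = -13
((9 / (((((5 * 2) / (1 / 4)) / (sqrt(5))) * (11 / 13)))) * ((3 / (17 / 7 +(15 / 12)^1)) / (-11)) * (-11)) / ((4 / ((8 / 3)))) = 819 * sqrt(5) / 5665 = 0.32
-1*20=-20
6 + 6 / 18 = 19 / 3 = 6.33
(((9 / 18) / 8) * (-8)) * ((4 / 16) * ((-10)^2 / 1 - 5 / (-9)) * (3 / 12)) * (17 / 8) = -15385 / 2304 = -6.68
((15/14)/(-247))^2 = 225/11957764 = 0.00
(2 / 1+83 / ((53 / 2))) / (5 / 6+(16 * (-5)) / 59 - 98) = -96288 / 1848481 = -0.05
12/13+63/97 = 1983/1261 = 1.57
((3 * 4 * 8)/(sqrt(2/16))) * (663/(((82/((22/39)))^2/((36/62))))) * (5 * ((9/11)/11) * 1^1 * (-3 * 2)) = -5287680 * sqrt(2)/677443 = -11.04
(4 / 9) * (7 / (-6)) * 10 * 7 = -36.30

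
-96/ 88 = -1.09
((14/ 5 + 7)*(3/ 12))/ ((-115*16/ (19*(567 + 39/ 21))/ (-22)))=2912833/ 9200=316.61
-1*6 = -6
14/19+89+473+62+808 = 27222/19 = 1432.74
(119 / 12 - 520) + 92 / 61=-372277 / 732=-508.58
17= 17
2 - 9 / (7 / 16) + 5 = -13.57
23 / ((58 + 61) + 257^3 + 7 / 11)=253 / 186721839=0.00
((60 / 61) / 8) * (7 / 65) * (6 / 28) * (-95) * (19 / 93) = -5415 / 98332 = -0.06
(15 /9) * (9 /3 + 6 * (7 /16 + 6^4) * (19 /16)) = 1971225 /128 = 15400.20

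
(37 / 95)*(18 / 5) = 666 / 475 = 1.40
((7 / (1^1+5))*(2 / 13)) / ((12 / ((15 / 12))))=35 / 1872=0.02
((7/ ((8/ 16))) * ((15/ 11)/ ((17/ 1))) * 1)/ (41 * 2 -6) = 105/ 7106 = 0.01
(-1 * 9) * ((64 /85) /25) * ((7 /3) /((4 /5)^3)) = -21 /17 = -1.24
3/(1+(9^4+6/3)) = 1/2188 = 0.00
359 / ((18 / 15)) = 1795 / 6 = 299.17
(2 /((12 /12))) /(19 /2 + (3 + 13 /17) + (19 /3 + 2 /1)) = 204 /2203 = 0.09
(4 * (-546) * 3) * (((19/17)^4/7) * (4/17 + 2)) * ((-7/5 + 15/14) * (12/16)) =39979094454/49694995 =804.49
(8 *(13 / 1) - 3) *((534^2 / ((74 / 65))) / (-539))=-46934.99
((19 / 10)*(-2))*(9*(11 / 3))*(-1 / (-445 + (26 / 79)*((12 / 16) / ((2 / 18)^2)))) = -99066 / 335755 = -0.30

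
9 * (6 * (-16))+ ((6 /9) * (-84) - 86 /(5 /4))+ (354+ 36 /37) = -117258 /185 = -633.83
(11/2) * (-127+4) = -1353/2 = -676.50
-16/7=-2.29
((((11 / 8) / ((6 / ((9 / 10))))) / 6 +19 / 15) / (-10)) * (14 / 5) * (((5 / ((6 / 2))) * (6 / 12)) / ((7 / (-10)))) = 1249 / 2880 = 0.43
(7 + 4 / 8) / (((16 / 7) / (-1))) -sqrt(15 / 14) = -105 / 32 -sqrt(210) / 14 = -4.32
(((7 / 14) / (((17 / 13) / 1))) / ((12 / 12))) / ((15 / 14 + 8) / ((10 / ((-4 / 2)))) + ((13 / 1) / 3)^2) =4095 / 181679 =0.02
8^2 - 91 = -27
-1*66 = -66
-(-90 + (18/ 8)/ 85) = 30591/ 340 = 89.97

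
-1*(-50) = 50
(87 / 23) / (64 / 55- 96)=-4785 / 119968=-0.04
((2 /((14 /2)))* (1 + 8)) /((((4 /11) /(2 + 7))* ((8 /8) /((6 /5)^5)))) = 158.36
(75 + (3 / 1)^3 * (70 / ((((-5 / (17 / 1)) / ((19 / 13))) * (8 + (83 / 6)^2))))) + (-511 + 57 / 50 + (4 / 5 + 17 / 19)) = -42569629407 / 88635950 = -480.27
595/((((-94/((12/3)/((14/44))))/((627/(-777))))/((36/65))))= 5627952/158249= 35.56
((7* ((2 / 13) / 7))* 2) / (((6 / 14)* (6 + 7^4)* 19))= 28 / 1783587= 0.00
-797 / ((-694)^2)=-797 / 481636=-0.00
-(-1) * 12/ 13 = 12/ 13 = 0.92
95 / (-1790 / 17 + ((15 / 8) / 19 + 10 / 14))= -0.91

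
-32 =-32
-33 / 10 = -3.30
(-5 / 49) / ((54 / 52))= -0.10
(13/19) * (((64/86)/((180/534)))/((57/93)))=573872/232845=2.46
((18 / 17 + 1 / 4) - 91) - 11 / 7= -43441 / 476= -91.26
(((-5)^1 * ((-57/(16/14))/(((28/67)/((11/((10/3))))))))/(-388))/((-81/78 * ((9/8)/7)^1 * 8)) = 1274273/335232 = 3.80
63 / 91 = 9 / 13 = 0.69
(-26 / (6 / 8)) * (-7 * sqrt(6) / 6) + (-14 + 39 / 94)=-1277 / 94 + 364 * sqrt(6) / 9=85.48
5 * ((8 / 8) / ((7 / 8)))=40 / 7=5.71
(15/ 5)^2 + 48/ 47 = 471/ 47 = 10.02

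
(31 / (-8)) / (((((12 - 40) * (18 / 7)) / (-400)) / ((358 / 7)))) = -138725 / 126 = -1100.99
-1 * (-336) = 336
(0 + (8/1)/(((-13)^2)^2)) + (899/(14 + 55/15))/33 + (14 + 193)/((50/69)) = 239111182979/832553150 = 287.20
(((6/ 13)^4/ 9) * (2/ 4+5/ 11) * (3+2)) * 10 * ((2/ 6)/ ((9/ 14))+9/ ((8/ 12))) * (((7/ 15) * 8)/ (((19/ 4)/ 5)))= 237395200/ 17907747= 13.26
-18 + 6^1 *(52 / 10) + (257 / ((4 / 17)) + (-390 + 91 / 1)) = 16129 / 20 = 806.45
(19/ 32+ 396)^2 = 161061481/ 1024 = 157286.60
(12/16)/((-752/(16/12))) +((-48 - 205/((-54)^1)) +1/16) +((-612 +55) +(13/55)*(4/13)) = -601.07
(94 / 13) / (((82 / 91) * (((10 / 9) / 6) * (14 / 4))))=2538 / 205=12.38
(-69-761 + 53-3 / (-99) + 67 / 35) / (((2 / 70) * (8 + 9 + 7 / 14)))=-1790378 / 1155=-1550.11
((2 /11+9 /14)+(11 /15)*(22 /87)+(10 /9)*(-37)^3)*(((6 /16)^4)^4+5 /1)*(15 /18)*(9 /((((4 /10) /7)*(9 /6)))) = -79591357941707365354059485 /3232458632545173504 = -24622544.94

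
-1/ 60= -0.02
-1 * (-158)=158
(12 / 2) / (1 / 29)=174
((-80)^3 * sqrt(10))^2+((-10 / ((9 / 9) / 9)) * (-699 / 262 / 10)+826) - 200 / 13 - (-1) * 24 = 8928624642924483 / 3406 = 2621440000858.63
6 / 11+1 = 17 / 11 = 1.55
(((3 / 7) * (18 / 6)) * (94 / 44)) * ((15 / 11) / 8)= 0.47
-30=-30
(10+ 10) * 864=17280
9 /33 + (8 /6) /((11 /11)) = 53 /33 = 1.61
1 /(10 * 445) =1 /4450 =0.00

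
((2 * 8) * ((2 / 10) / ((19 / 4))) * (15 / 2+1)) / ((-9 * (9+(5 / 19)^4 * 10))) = -3731296 / 53061255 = -0.07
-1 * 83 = -83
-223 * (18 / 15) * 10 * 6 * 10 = -160560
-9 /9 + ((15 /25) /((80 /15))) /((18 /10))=-15 /16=-0.94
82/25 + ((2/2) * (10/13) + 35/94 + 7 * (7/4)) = 16.67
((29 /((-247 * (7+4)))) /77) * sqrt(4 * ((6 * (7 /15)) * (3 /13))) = -58 * sqrt(2730) /13598585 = -0.00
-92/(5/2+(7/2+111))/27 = -92/3159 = -0.03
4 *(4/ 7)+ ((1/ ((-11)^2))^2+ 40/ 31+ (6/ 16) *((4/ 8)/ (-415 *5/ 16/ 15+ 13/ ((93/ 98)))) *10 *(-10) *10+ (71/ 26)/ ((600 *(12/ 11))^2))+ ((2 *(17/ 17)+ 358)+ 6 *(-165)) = -21364335490072737101287/ 32198000303589120000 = -663.53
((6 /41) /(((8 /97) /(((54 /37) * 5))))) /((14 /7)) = 39285 /6068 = 6.47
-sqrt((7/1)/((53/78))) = -sqrt(28938)/53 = -3.21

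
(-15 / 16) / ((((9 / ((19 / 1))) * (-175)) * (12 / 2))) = 19 / 10080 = 0.00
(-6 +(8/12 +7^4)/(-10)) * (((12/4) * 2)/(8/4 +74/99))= -146223/272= -537.58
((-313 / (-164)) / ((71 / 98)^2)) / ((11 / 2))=0.66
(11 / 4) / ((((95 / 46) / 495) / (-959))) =-24020073 / 38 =-632107.18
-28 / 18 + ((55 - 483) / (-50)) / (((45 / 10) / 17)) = 6926 / 225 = 30.78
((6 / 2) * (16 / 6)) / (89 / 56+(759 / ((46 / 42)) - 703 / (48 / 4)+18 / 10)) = 6720 / 535757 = 0.01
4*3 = 12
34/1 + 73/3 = 175/3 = 58.33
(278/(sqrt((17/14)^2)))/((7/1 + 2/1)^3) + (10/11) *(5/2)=352637/136323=2.59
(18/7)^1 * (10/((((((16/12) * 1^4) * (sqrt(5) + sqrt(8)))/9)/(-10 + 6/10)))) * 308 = -502524/(sqrt(5) + 2 * sqrt(2)) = -99224.90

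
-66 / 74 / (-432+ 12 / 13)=143 / 69116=0.00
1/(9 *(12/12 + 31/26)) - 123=-63073/513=-122.95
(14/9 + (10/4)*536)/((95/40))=564.87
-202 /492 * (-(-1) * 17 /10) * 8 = -3434 /615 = -5.58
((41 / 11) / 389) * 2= 82 / 4279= 0.02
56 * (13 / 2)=364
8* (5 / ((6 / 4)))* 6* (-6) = -960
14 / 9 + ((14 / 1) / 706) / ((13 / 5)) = 64561 / 41301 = 1.56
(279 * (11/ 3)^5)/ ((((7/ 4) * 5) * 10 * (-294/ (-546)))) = 129807106/ 33075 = 3924.63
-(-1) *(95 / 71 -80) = -5585 / 71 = -78.66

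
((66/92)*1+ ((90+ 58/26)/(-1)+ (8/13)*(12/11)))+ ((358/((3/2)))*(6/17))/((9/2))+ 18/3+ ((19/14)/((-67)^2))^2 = -131420694872557261/1987515784626372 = -66.12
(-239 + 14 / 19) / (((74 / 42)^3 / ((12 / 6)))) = -83849094 / 962407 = -87.12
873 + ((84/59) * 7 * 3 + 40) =942.90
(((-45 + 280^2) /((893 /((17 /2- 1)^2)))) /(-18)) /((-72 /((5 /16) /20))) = 1958875 /32919552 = 0.06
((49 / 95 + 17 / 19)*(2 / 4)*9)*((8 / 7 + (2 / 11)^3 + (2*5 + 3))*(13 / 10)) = 116.75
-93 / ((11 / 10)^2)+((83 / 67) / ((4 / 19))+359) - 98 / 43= 285.75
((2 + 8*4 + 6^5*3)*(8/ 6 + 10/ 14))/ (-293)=-1004566/ 6153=-163.26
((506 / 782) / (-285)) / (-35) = 11 / 169575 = 0.00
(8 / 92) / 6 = 0.01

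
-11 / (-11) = 1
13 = 13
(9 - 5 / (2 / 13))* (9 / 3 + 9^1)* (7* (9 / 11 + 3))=-82908 / 11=-7537.09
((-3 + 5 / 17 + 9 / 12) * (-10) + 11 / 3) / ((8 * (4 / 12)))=2369 / 272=8.71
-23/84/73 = -23/6132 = -0.00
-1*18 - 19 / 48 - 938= -45907 / 48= -956.40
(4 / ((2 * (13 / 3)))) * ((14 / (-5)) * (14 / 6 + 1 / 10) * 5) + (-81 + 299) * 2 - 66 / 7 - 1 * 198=96846 / 455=212.85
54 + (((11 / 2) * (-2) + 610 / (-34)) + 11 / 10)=26.16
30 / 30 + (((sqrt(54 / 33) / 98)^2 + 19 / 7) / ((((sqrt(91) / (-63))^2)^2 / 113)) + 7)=106304609975 / 182182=583507.76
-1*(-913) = 913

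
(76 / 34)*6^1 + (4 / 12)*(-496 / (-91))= 70676 / 4641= 15.23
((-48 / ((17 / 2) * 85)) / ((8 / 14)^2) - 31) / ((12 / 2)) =-45089 / 8670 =-5.20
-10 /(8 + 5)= -10 /13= -0.77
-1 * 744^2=-553536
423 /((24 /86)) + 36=6207 /4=1551.75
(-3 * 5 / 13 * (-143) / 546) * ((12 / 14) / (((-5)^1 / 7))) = -33 / 91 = -0.36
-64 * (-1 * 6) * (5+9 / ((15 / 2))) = 11904 / 5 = 2380.80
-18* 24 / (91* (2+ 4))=-72 / 91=-0.79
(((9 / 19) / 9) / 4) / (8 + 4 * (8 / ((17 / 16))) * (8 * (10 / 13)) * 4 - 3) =221 / 12535820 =0.00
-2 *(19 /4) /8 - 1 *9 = -163 /16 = -10.19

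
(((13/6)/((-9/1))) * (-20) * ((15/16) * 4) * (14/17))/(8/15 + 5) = 11375/4233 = 2.69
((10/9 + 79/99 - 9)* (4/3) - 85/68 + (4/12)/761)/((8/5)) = -5376245/803616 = -6.69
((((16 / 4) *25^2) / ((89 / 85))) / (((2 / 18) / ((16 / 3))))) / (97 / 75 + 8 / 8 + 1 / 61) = 46665000000 / 940463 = 49619.18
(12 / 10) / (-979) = -6 / 4895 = -0.00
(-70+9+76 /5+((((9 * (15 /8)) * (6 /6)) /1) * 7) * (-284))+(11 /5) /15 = -5038973 /150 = -33593.15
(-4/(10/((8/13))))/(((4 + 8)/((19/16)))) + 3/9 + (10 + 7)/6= 817/260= 3.14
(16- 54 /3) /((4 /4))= -2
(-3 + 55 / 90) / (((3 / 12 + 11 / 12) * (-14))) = 43 / 294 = 0.15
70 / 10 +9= 16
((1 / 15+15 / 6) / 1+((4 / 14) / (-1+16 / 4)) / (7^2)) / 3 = 26431 / 30870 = 0.86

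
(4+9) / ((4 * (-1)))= -13 / 4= -3.25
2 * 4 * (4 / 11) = 32 / 11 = 2.91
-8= -8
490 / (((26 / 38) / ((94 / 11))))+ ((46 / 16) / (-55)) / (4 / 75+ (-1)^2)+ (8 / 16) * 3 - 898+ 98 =480918759 / 90376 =5321.31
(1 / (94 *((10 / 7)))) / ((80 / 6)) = 21 / 37600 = 0.00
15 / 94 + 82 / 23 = 8053 / 2162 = 3.72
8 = 8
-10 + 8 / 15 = -9.47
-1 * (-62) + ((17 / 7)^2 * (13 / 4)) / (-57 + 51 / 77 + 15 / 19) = 140294299 / 2275476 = 61.65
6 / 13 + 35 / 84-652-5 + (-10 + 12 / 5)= -517703 / 780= -663.72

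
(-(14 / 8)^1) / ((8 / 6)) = -21 / 16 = -1.31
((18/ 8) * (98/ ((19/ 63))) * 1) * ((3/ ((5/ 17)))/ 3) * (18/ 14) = 3196.09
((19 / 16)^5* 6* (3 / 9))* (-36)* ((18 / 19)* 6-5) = -116.33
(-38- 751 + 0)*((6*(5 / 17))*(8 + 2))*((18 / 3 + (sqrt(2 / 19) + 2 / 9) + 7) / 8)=-46025 / 2- 59175*sqrt(38) / 646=-23577.17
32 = 32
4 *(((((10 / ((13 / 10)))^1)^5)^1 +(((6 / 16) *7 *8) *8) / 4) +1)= 40063862396 / 371293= 107903.63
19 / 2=9.50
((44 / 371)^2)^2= 3748096 / 18945044881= 0.00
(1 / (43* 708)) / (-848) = -1 / 25816512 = -0.00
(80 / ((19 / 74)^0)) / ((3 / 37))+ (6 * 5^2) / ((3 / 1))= 3110 / 3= 1036.67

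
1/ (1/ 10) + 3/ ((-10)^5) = 999997/ 100000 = 10.00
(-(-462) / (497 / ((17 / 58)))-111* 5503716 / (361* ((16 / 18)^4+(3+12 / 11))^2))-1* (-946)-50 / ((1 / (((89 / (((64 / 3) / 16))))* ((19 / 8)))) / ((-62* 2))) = 312539024969980463003449 / 344310280731810796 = 907724.93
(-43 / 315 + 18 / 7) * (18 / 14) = 767 / 245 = 3.13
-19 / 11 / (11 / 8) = -152 / 121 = -1.26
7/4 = 1.75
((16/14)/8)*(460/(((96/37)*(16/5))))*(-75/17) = -34.92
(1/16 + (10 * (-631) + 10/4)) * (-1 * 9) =56766.94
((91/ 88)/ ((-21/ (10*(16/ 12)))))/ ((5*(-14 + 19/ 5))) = 65/ 5049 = 0.01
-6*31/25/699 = -0.01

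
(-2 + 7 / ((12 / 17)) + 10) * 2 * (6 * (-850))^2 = 932025000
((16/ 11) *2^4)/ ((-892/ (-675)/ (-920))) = -39744000/ 2453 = -16202.20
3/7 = 0.43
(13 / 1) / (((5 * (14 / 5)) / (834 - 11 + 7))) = 5395 / 7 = 770.71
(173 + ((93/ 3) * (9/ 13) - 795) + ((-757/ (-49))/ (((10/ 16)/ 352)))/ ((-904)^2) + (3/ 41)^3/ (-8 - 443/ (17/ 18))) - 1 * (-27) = -573.53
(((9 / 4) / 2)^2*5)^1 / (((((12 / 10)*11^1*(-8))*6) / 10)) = -1125 / 11264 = -0.10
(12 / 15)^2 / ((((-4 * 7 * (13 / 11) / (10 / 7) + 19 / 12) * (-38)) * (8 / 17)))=2244 / 1353085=0.00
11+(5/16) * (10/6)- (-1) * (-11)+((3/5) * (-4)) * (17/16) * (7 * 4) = -17011/240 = -70.88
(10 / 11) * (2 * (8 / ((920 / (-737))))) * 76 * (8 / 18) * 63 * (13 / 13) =-570304 / 23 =-24795.83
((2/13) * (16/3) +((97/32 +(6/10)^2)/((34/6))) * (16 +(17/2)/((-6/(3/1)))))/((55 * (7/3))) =2379941/38896000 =0.06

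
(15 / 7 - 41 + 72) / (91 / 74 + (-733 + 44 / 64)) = -137344 / 3029607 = -0.05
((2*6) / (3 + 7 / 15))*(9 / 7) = 405 / 91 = 4.45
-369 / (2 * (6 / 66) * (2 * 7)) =-4059 / 28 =-144.96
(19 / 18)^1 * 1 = 19 / 18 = 1.06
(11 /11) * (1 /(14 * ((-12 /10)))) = -5 /84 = -0.06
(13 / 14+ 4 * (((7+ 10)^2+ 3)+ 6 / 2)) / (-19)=-16533 / 266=-62.15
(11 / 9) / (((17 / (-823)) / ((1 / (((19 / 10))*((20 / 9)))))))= -9053 / 646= -14.01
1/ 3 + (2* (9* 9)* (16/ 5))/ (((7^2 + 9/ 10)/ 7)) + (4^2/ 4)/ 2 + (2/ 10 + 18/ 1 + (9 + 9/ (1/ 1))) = 832742/ 7485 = 111.25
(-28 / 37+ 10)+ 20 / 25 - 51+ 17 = -4432 / 185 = -23.96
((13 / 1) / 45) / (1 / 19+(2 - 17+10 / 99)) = -2717 / 139630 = -0.02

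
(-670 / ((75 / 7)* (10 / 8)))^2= 2502.67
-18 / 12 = -3 / 2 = -1.50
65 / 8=8.12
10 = 10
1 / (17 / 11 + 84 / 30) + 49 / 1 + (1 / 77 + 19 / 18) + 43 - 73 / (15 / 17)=17499047 / 1656270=10.57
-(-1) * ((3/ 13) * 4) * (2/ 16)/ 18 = 1/ 156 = 0.01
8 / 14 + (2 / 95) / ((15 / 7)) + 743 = 7417223 / 9975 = 743.58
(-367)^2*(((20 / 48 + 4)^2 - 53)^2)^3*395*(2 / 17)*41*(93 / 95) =170219120357955410922235645988489 / 479983407464448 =354635426372657287.33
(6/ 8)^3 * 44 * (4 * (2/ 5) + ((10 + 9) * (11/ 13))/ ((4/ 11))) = 3537567/ 4160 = 850.38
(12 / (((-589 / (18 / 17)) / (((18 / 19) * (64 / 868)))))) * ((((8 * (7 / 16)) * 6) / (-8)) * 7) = 0.03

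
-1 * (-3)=3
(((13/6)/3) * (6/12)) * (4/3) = 13/27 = 0.48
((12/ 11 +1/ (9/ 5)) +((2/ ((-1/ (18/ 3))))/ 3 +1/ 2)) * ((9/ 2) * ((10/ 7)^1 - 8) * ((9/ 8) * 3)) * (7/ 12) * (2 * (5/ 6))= 126615/ 704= 179.85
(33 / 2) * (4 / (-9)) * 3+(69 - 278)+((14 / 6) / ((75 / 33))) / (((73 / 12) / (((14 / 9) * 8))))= -3759679 / 16425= -228.90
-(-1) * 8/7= 8/7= 1.14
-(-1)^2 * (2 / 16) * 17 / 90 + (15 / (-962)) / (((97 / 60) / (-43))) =13138831 / 33593040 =0.39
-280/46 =-140/23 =-6.09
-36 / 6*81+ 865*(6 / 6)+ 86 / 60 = 11413 / 30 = 380.43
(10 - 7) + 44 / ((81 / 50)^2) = 129683 / 6561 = 19.77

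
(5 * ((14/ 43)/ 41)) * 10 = 700/ 1763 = 0.40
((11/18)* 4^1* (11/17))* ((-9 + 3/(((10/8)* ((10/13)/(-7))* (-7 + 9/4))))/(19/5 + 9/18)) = -19844/12255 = -1.62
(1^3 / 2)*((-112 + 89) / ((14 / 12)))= -69 / 7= -9.86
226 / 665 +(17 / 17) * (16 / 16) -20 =-12409 / 665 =-18.66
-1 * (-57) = 57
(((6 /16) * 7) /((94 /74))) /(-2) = -777 /752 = -1.03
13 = 13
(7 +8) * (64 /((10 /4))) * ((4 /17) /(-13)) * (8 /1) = -12288 /221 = -55.60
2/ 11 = 0.18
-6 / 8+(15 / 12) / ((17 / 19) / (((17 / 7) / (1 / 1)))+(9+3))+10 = 879 / 94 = 9.35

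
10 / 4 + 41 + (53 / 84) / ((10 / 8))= 9241 / 210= 44.00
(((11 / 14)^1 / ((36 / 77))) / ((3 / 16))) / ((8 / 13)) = 1573 / 108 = 14.56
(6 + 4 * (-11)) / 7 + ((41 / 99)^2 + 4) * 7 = 1630927 / 68607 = 23.77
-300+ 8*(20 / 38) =-5620 / 19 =-295.79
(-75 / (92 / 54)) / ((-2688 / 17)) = 11475 / 41216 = 0.28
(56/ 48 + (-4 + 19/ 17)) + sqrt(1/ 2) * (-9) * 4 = -18 * sqrt(2) - 175/ 102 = -27.17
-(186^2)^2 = -1196883216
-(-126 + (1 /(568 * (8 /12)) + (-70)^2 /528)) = 4375489 /37488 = 116.72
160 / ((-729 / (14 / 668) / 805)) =-450800 / 121743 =-3.70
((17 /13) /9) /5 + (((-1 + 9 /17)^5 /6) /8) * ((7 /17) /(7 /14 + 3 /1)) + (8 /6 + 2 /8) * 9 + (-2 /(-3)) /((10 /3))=817801780409 /56481911460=14.48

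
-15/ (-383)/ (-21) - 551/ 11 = -1477286/ 29491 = -50.09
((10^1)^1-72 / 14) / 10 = 17 / 35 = 0.49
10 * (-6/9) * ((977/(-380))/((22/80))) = 39080/627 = 62.33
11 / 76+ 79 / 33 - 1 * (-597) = 1503643 / 2508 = 599.54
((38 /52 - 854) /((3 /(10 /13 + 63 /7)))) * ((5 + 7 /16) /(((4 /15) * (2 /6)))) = -3676830975 /21632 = -169971.85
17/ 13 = 1.31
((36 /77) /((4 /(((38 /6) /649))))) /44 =57 /2198812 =0.00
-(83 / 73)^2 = -6889 / 5329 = -1.29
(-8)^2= 64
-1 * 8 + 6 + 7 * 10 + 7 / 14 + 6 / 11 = 69.05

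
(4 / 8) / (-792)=-1 / 1584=-0.00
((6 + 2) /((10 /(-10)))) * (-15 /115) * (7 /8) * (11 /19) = 231 /437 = 0.53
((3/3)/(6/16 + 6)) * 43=344/51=6.75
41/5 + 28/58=1259/145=8.68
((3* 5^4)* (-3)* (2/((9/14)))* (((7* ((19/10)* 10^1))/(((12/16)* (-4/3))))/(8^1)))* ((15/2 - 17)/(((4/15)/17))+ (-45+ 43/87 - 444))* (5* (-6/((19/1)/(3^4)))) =9445165734375/232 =40711921268.86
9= 9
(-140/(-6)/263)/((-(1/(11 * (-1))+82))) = -770/710889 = -0.00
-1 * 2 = -2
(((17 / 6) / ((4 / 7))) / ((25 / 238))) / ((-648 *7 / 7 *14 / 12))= -2023 / 32400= -0.06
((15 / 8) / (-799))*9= -135 / 6392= -0.02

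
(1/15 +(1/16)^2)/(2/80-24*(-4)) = 271/368736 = 0.00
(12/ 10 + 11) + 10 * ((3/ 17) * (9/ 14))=13.33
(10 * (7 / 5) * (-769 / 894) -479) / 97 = -219496 / 43359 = -5.06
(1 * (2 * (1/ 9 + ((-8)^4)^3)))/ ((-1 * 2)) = -68719476736.11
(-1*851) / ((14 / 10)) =-4255 / 7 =-607.86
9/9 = 1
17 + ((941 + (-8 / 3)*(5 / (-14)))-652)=6446 / 21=306.95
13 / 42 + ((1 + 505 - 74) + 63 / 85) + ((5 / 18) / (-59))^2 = 290606127109 / 671067180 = 433.05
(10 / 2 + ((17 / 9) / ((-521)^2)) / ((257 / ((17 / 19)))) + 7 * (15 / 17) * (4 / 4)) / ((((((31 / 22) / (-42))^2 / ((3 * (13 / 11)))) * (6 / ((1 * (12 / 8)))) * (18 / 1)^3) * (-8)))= -0.19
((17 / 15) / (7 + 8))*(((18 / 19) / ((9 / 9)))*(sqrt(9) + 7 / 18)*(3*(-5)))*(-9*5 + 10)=7259 / 57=127.35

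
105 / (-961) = -105 / 961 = -0.11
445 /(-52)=-445 /52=-8.56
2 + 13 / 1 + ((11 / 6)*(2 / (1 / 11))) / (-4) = 59 / 12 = 4.92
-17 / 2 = -8.50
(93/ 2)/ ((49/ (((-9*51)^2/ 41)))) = 19593333/ 4018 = 4876.39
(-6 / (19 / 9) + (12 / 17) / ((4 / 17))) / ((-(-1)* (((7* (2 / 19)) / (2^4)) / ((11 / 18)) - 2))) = -132 / 1609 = -0.08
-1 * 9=-9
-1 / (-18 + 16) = 1 / 2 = 0.50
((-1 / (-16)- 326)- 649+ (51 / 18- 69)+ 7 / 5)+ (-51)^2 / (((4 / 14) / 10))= 21598871 / 240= 89995.30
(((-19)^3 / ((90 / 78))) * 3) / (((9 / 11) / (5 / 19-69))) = 67419638 / 45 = 1498214.18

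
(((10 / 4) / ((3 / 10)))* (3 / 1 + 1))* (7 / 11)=21.21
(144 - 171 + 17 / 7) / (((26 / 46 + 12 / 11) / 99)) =-4308084 / 2933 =-1468.83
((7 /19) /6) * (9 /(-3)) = -7 /38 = -0.18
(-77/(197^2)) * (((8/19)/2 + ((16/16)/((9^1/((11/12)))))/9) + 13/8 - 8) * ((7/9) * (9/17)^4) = 21617673/28981629784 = 0.00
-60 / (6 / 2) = -20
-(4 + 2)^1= -6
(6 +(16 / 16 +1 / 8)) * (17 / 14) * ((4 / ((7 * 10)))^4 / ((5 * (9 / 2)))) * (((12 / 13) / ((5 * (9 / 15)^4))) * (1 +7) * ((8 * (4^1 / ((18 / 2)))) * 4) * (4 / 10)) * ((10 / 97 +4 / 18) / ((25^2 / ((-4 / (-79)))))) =6011748352 / 858207777579140625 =0.00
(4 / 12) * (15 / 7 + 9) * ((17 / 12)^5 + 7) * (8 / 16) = 41101853 / 1741824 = 23.60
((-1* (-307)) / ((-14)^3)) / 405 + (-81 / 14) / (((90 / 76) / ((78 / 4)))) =-105877351 / 1111320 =-95.27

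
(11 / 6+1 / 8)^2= 3.84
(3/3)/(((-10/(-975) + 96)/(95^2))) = 94.00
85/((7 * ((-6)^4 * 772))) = 85/7003584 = 0.00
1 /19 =0.05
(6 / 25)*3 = 0.72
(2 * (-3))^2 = 36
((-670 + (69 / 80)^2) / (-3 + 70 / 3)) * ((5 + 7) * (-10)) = 38549151 / 9760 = 3949.71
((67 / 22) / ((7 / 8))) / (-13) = -268 / 1001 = -0.27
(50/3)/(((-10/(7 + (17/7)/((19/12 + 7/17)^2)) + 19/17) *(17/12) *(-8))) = 220606825/29461123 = 7.49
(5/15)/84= 0.00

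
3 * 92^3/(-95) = -2336064/95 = -24590.15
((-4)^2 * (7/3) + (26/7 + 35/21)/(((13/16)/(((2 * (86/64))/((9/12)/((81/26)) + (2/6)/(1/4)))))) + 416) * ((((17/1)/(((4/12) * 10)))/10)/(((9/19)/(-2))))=-102428867/102375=-1000.53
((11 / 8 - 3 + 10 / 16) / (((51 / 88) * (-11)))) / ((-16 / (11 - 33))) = 0.22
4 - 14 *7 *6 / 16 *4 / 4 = -131 / 4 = -32.75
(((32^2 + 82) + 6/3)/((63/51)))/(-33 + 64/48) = -28.32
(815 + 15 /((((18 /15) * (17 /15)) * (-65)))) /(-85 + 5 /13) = -72031 /7480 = -9.63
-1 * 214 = -214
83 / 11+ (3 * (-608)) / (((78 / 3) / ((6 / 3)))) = -18985 / 143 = -132.76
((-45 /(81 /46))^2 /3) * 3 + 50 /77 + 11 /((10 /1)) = 40842107 /62370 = 654.84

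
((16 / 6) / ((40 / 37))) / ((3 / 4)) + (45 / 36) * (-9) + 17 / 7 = -6971 / 1260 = -5.53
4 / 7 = 0.57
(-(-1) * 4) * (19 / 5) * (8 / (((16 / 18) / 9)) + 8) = 6764 / 5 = 1352.80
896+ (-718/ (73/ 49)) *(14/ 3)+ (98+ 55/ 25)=-1371901/ 1095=-1252.88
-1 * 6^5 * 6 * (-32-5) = 1726272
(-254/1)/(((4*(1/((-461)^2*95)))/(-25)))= 64101646625/2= 32050823312.50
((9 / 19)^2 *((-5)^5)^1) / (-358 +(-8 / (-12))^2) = 2278125 / 1161698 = 1.96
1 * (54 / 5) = 54 / 5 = 10.80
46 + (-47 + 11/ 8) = 3/ 8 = 0.38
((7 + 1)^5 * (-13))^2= 181462368256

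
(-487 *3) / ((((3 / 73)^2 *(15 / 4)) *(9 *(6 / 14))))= -72666244 / 1215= -59807.61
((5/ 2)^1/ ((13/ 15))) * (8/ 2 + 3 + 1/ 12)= 2125/ 104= 20.43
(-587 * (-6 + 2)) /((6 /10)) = 11740 /3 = 3913.33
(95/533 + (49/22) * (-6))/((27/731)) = -56510686/158301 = -356.98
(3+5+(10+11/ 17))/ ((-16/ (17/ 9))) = -317/ 144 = -2.20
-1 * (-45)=45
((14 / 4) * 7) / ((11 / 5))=11.14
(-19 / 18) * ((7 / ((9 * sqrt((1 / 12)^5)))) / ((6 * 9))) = -1064 * sqrt(3) / 243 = -7.58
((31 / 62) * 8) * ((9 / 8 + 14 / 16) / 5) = 8 / 5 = 1.60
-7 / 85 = -0.08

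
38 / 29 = 1.31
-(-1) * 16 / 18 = 8 / 9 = 0.89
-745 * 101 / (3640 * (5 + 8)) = -15049 / 9464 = -1.59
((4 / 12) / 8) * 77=3.21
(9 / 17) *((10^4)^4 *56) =5040000000000000000 / 17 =296470588235294117.65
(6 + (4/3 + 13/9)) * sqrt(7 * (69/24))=79 * sqrt(322)/36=39.38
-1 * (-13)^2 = -169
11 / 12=0.92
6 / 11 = 0.55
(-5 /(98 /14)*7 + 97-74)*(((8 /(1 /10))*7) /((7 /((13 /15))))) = 1248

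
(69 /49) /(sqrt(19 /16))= 276 * sqrt(19) /931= 1.29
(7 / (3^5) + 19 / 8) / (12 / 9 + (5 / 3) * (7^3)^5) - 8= -8.00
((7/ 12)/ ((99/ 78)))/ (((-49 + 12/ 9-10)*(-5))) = 91/ 57090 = 0.00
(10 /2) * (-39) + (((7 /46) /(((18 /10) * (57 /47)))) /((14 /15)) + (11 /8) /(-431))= -194.93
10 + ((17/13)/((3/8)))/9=3646/351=10.39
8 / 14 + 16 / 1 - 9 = 53 / 7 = 7.57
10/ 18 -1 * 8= -67/ 9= -7.44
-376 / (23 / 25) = -9400 / 23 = -408.70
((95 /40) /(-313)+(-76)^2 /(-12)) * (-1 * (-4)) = -3615833 /1878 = -1925.36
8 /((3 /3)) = 8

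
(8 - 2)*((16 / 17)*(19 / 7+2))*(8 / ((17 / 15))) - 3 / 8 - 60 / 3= 2711531 / 16184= 167.54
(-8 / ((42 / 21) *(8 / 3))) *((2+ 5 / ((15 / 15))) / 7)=-3 / 2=-1.50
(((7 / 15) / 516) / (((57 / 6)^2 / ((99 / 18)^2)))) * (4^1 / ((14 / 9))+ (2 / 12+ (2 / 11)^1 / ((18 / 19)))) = 44671 / 50294520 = 0.00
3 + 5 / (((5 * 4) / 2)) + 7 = 21 / 2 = 10.50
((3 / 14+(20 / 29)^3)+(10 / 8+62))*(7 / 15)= 29.77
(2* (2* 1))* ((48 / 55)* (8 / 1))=1536 / 55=27.93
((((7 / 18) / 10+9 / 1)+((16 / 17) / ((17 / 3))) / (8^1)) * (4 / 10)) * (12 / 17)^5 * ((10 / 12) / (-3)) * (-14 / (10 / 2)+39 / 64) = 3964432596 / 10258466825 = 0.39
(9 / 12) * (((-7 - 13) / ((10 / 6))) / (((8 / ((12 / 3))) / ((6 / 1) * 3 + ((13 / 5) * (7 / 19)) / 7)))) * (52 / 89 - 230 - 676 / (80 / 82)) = 12729091527 / 169100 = 75275.53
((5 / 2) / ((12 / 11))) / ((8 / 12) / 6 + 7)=165 / 512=0.32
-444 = -444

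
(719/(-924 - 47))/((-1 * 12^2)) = 719/139824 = 0.01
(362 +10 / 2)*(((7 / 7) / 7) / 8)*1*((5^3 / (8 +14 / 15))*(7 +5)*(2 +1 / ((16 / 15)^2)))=3167.99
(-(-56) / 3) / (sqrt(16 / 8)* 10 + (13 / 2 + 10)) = 1232 / 289-2240* sqrt(2) / 867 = 0.61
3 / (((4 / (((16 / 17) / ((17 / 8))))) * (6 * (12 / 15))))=20 / 289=0.07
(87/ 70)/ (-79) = -87/ 5530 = -0.02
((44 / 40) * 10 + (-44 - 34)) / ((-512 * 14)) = 67 / 7168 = 0.01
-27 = -27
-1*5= -5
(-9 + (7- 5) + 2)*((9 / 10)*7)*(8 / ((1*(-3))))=84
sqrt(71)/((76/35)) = 35 * sqrt(71)/76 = 3.88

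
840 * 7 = 5880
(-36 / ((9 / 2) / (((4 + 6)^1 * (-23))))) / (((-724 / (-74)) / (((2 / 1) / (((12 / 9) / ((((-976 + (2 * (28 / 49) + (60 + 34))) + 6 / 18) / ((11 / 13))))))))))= -371938060 / 1267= -293558.06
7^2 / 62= 49 / 62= 0.79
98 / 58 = 49 / 29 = 1.69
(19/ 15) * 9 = 57/ 5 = 11.40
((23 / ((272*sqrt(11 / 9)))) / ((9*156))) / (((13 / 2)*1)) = 23*sqrt(11) / 9101664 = 0.00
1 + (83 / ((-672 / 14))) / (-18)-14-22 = -30157 / 864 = -34.90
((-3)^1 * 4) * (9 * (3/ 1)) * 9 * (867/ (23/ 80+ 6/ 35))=-5508857.28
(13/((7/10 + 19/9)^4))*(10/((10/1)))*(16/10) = 1364688000/4097152081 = 0.33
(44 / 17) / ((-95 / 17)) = -44 / 95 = -0.46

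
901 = 901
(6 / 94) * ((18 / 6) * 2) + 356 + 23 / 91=1525331 / 4277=356.64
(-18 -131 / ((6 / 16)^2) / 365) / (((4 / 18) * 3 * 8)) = -33757 / 8760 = -3.85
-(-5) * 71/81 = 355/81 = 4.38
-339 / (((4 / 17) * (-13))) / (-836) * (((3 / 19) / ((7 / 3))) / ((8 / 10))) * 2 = -0.02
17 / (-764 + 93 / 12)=-68 / 3025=-0.02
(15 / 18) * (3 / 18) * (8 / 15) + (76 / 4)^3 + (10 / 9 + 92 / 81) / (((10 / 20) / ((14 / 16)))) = 1111807 / 162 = 6863.01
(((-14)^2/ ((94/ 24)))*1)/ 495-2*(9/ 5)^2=-247342/ 38775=-6.38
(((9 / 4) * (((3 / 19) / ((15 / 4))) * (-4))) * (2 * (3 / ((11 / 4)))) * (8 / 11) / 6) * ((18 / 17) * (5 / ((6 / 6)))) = -20736 / 39083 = -0.53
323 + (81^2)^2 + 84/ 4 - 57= 43047008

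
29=29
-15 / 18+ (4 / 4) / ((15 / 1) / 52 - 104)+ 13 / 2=91525 / 16179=5.66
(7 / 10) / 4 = 7 / 40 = 0.18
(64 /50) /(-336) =-2 /525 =-0.00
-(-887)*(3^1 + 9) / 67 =10644 / 67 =158.87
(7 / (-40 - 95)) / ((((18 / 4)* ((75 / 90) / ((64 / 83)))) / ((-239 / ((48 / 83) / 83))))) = 2221744 / 6075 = 365.72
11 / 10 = 1.10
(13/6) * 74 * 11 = 5291/3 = 1763.67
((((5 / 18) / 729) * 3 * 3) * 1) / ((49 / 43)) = 215 / 71442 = 0.00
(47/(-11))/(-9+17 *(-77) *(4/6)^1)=141/29095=0.00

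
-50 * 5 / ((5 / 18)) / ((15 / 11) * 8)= -165 / 2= -82.50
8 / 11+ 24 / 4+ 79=85.73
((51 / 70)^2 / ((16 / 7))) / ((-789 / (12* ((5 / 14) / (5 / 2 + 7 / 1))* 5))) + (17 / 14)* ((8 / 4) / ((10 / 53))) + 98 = 2171763147 / 19588240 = 110.87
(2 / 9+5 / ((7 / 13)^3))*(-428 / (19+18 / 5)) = -213039140 / 348831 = -610.72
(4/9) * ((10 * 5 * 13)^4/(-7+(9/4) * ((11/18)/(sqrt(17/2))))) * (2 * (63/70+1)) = -46179492223.47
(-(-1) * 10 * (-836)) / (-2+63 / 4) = -608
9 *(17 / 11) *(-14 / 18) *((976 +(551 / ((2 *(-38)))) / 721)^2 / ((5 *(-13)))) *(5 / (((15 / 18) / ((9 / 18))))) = 80813026242255 / 169913744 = 475612.06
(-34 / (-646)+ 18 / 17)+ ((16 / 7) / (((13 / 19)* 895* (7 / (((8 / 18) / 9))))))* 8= 16581516229 / 14915918745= 1.11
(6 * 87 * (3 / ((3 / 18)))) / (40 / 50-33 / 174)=908280 / 59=15394.58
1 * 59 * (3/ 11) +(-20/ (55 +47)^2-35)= -541063/ 28611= -18.91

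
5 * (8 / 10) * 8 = 32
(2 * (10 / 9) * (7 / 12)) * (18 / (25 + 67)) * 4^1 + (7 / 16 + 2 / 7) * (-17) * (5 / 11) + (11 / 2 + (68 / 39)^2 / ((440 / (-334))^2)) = 31737753071 / 11852240400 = 2.68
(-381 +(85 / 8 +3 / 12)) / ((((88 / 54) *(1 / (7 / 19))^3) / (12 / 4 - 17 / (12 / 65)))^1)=9771308883 / 9657472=1011.79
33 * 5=165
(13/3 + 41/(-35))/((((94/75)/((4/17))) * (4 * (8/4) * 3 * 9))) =415/151011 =0.00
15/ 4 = 3.75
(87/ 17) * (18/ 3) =522/ 17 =30.71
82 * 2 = 164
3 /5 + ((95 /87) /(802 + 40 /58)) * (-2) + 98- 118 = -3387424 /174585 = -19.40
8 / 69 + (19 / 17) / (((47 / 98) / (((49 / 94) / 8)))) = 5551103 / 20729256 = 0.27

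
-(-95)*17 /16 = 1615 /16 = 100.94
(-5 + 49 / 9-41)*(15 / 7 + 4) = -15695 / 63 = -249.13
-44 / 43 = -1.02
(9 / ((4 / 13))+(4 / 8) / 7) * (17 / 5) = 99.69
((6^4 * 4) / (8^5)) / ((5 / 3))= 243 / 2560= 0.09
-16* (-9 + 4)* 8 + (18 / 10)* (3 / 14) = 44827 / 70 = 640.39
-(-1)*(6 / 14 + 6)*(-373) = -16785 / 7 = -2397.86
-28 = -28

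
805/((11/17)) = 13685/11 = 1244.09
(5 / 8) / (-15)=-0.04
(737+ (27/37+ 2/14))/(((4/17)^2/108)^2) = 2807919203.95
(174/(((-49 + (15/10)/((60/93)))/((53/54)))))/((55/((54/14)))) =-36888/143759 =-0.26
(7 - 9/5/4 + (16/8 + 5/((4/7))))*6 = 519/5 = 103.80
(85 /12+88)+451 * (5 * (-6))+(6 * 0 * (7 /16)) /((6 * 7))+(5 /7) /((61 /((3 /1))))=-68840333 /5124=-13434.88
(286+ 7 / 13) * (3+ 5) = 29800 / 13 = 2292.31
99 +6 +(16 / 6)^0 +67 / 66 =7063 / 66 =107.02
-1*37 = -37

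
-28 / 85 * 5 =-28 / 17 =-1.65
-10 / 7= -1.43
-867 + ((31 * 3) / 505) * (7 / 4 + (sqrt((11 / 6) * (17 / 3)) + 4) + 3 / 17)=-29735301 / 34340 + 31 * sqrt(374) / 1010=-865.32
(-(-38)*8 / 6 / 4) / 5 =2.53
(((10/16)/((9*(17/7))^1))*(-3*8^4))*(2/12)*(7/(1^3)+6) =-761.31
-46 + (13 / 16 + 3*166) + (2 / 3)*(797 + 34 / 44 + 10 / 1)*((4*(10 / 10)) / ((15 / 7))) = 11547683 / 7920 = 1458.04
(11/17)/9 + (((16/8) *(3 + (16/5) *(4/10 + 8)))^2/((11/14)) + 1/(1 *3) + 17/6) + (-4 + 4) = 9568855349/2103750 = 4548.48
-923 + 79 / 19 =-17458 / 19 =-918.84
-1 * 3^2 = -9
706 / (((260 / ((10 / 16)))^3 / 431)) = 0.00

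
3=3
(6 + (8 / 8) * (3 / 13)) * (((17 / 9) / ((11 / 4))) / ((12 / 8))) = 408 / 143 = 2.85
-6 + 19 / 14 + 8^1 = 47 / 14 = 3.36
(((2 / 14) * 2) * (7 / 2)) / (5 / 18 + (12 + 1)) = 18 / 239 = 0.08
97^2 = 9409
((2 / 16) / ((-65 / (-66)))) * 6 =99 / 130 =0.76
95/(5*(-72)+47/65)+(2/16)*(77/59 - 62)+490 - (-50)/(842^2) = 941954547977127/1953659482456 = 482.15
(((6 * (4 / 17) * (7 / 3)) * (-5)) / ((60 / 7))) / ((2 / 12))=-196 / 17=-11.53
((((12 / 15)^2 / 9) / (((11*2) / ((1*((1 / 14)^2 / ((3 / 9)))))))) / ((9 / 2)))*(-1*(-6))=8 / 121275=0.00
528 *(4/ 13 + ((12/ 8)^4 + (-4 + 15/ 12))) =17985/ 13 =1383.46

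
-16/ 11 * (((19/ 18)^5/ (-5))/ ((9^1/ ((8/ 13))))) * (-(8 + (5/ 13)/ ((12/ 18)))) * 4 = -4417360616/ 4939744095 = -0.89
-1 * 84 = -84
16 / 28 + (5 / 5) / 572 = 2295 / 4004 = 0.57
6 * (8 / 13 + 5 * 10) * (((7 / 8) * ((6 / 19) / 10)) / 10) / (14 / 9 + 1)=186543 / 568100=0.33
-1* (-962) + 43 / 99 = 95281 / 99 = 962.43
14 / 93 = 0.15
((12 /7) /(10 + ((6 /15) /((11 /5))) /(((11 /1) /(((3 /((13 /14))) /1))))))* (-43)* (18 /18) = -405834 /55349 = -7.33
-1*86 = -86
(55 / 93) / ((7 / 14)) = 110 / 93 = 1.18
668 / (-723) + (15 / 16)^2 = -8333 / 185088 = -0.05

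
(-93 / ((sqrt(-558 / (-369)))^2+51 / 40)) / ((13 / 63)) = -1372680 / 8489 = -161.70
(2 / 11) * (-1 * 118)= -236 / 11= -21.45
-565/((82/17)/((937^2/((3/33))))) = -92761814695/82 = -1131241642.62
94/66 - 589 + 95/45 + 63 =-51724/99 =-522.46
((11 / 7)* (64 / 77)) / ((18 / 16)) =512 / 441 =1.16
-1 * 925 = -925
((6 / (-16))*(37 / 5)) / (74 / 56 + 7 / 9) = -1.32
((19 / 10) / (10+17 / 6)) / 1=57 / 385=0.15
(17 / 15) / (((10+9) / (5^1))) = 17 / 57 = 0.30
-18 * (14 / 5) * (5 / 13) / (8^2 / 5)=-315 / 208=-1.51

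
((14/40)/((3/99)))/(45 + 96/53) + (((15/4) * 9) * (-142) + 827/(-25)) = -399055061/82700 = -4825.33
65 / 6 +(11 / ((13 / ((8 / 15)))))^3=162018569 / 14829750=10.93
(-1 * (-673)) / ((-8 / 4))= -336.50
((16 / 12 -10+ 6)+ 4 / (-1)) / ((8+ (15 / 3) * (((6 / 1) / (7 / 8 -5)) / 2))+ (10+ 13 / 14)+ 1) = -3080 / 7527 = -0.41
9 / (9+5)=9 / 14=0.64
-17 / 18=-0.94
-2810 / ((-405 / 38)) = 21356 / 81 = 263.65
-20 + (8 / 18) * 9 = -16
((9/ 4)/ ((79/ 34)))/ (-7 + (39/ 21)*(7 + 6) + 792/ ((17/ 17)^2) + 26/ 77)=11781/ 9848140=0.00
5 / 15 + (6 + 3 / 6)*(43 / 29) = 1735 / 174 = 9.97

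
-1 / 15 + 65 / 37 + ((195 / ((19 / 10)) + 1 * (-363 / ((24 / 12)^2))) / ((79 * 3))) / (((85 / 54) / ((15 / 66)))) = 1057648109 / 623125140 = 1.70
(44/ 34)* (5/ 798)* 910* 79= 564850/ 969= 582.92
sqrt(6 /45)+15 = sqrt(30) /15+15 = 15.37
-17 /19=-0.89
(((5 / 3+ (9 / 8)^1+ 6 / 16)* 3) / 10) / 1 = 19 / 20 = 0.95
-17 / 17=-1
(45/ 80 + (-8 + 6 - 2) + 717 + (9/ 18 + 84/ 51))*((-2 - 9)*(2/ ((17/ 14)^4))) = -10283017206/ 1419857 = -7242.29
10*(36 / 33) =120 / 11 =10.91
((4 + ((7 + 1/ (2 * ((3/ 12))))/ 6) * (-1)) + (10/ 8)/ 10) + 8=10.62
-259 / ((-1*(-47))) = -259 / 47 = -5.51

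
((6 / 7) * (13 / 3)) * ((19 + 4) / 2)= 299 / 7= 42.71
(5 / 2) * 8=20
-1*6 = -6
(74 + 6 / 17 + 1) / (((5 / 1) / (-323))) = -4867.80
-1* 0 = 0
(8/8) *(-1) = -1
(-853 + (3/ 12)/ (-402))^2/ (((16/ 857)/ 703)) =1133461912927484375/ 41370624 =27397747564.25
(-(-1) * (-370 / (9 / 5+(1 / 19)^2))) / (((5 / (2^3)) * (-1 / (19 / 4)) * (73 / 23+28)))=58370090 / 1166559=50.04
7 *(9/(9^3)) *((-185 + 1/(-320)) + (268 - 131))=-107527/25920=-4.15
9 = 9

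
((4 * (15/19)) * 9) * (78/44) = 10530/209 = 50.38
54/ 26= 27/ 13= 2.08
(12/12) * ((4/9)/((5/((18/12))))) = 2/15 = 0.13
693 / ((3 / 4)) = 924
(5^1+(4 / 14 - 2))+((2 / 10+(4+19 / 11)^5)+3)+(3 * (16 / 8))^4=7464.74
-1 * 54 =-54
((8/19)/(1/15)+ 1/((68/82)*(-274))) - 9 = -475895/177004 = -2.69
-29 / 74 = -0.39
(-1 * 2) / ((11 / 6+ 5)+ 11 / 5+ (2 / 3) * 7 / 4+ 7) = -5 / 43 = -0.12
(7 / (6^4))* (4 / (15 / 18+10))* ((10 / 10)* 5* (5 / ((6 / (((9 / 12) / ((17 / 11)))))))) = 385 / 95472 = 0.00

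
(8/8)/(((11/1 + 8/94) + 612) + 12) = 47/29849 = 0.00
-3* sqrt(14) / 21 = -sqrt(14) / 7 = -0.53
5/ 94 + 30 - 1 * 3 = 2543/ 94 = 27.05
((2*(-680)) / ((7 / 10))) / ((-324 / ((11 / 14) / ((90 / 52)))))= 97240 / 35721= 2.72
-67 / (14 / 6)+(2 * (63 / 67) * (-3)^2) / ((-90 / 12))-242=-640117 / 2345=-272.97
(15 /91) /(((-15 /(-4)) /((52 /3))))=16 /21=0.76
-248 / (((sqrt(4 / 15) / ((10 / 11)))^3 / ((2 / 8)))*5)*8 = -541.23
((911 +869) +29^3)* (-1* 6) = -157014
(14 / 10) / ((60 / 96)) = 56 / 25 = 2.24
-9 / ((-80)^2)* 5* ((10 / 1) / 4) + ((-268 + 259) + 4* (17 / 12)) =-5147 / 1536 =-3.35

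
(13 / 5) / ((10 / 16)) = 104 / 25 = 4.16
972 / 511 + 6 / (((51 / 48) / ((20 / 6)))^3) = 4229090924 / 22594887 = 187.17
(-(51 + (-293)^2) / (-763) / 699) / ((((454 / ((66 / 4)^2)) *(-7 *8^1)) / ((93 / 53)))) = -724974525 / 239552224688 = -0.00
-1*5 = -5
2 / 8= 1 / 4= 0.25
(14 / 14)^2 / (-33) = -1 / 33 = -0.03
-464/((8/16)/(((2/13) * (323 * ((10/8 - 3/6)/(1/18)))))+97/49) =-396561312/1692511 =-234.30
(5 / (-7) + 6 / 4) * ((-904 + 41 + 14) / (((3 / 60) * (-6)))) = 2223.57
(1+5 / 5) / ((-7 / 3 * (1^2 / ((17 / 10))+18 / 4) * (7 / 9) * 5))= -1836 / 42385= -0.04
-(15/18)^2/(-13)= 25/468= 0.05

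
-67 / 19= -3.53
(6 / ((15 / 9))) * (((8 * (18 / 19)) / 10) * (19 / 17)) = 1296 / 425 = 3.05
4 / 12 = 0.33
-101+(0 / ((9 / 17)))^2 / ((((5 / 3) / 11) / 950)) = -101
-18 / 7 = -2.57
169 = 169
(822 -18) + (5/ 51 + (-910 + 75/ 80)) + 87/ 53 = -4468511/ 43248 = -103.32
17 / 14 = 1.21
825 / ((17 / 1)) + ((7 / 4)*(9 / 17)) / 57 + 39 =113109 / 1292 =87.55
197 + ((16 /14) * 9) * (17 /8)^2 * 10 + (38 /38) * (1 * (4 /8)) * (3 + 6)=18647 /28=665.96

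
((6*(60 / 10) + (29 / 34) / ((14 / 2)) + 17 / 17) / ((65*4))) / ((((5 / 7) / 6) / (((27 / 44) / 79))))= 143127 / 15363920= 0.01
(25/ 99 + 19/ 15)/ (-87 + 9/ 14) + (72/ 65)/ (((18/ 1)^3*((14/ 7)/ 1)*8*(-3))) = -1516373/ 86177520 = -0.02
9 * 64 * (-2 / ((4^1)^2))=-72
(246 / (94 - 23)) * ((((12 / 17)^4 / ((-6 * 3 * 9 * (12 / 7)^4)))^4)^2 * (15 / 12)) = 226407673220003732492586336205 / 53168289676976274061218301725588941716297774426685124893184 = 0.00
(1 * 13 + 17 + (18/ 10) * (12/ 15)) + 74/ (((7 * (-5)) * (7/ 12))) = 34074/ 1225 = 27.82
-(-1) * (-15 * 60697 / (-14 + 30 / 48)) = 7283640 / 107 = 68071.40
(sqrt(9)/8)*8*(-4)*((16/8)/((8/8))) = -24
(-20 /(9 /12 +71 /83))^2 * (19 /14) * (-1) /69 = -418851200 /137214987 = -3.05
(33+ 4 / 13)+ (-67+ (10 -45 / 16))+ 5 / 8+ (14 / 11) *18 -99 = -233309 / 2288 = -101.97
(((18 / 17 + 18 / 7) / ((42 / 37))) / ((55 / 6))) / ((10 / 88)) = 63936 / 20825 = 3.07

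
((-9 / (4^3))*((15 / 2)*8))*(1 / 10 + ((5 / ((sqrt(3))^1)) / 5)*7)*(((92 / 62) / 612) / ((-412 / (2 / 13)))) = 69 / 90323584 + 805*sqrt(3) / 45161792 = 0.00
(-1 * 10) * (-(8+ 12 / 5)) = 104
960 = 960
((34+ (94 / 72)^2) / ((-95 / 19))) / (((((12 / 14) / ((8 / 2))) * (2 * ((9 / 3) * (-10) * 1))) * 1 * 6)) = 0.09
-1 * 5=-5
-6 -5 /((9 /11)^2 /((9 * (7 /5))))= -901 /9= -100.11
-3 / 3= -1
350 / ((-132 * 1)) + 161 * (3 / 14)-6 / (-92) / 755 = 36501329 / 1146090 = 31.85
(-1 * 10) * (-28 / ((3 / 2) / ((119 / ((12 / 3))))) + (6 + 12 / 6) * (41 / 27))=5431.85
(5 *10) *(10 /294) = 250 /147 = 1.70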